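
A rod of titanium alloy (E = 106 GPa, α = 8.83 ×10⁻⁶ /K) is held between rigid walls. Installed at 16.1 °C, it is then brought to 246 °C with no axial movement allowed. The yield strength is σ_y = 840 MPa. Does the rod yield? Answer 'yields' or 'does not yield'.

ΔT = 229.9 K. Constrained thermal stress σ = E·α·ΔT = 106.0×10³ MPa × 8.83×10⁻⁶ × 229.9 = 215 MPa (compressive).
Compare to σ_y = 840 MPa: σ < σ_y, so it does not yield.

does not yield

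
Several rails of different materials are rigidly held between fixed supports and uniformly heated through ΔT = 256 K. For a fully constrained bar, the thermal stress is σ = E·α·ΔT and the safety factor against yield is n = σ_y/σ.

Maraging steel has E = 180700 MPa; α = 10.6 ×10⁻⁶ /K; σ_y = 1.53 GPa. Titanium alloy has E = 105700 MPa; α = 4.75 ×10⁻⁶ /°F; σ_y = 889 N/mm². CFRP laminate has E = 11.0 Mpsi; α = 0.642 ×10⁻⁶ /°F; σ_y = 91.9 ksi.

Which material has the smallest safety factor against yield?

maraging steel

Converting E to GPa, α to ×10⁻⁶/K, σ_y to MPa, then σ and n for each:
  maraging steel: E = 180.7, α = 10.6, σ_y = 1530 → σ = 490 MPa, n = 3.12
  titanium alloy: E = 105.7, α = 8.55, σ_y = 889.0 → σ = 231 MPa, n = 3.84
  CFRP laminate: E = 75.84, α = 1.16, σ_y = 633.6 → σ = 22.4 MPa, n = 28.2
Maraging steel has the lowest safety factor, n = 3.12.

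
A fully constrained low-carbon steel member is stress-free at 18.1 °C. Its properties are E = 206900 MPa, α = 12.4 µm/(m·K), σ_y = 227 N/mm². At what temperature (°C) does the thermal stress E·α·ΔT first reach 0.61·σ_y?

E = 206900 MPa = 206.9 GPa.
σ_y = 227 N/mm² = 227.0 MPa.
E·α·ΔT = 138.5 MPa ⇒ ΔT = 138.5 / (206.9×10³ × 12.4×10⁻⁶) = 53.97 K.
T = 18.1 + 53.97 = 72.07 °C.

72.1 °C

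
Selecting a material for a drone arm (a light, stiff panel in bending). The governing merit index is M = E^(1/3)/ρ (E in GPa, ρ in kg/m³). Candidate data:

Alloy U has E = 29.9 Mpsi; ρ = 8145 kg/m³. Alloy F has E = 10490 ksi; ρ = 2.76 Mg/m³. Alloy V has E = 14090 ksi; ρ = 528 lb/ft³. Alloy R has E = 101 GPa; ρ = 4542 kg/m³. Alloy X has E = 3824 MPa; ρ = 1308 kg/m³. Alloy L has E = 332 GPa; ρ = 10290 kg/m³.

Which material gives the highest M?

Convert each candidate to consistent units, then evaluate M:
  alloy U: E = 206.2 GPa, ρ = 8145 kg/m³
  alloy F: E = 72.33 GPa, ρ = 2760 kg/m³
  alloy V: E = 97.15 GPa, ρ = 8458 kg/m³
  alloy R: E = 101.0 GPa, ρ = 4542 kg/m³
  alloy X: E = 3.824 GPa, ρ = 1308 kg/m³
  alloy L: E = 332.0 GPa, ρ = 10290 kg/m³
  alloy F: M = 1.51×10⁻³
  alloy X: M = 1.20×10⁻³
  alloy R: M = 1.03×10⁻³
  alloy U: M = 0.725×10⁻³
  alloy L: M = 0.673×10⁻³
  alloy V: M = 0.544×10⁻³
Alloy F ranks first.

alloy F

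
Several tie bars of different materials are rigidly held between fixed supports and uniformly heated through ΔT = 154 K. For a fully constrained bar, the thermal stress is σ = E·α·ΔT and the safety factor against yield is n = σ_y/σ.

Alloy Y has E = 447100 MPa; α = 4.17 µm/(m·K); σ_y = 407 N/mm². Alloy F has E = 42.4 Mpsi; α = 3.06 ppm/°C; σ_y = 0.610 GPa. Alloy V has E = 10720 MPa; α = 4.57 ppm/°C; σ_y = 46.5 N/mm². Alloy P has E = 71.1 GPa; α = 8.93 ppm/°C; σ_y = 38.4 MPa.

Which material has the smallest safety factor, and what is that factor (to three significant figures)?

Converting E to GPa, α to ×10⁻⁶/K, σ_y to MPa, then σ and n for each:
  alloy Y: E = 447.1, α = 4.17, σ_y = 407.0 → σ = 287 MPa, n = 1.42
  alloy F: E = 292.3, α = 3.06, σ_y = 610.0 → σ = 138 MPa, n = 4.43
  alloy V: E = 10.72, α = 4.57, σ_y = 46.50 → σ = 7.54 MPa, n = 6.16
  alloy P: E = 71.10, α = 8.93, σ_y = 38.40 → σ = 97.8 MPa, n = 0.393
Smallest n: alloy P with n = 0.393.

alloy P, n = 0.393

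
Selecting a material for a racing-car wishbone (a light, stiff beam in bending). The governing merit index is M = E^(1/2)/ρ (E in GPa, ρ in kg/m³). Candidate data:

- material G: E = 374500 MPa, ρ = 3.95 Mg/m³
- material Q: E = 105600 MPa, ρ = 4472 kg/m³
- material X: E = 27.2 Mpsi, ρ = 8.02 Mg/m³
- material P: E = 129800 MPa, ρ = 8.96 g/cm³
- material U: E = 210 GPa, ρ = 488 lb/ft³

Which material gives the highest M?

Convert each candidate to consistent units, then evaluate M:
  material G: E = 374.5 GPa, ρ = 3950 kg/m³
  material Q: E = 105.6 GPa, ρ = 4472 kg/m³
  material X: E = 187.5 GPa, ρ = 8020 kg/m³
  material P: E = 129.8 GPa, ρ = 8960 kg/m³
  material U: E = 210.0 GPa, ρ = 7817 kg/m³
  material G: M = 4.90×10⁻³
  material Q: M = 2.30×10⁻³
  material U: M = 1.85×10⁻³
  material X: M = 1.71×10⁻³
  material P: M = 1.27×10⁻³
Highest index: material G.

material G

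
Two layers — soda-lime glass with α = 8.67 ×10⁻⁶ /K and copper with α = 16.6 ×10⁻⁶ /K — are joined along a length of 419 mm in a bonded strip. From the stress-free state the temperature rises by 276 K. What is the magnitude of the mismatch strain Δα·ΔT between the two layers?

Δα = |8.67 − 16.6|×10⁻⁶/K = 7.93×10⁻⁶/K.
Mismatch strain = Δα·ΔT = 7.93×10⁻⁶ × 276.0 = 2.19×10⁻³.

2.19×10⁻³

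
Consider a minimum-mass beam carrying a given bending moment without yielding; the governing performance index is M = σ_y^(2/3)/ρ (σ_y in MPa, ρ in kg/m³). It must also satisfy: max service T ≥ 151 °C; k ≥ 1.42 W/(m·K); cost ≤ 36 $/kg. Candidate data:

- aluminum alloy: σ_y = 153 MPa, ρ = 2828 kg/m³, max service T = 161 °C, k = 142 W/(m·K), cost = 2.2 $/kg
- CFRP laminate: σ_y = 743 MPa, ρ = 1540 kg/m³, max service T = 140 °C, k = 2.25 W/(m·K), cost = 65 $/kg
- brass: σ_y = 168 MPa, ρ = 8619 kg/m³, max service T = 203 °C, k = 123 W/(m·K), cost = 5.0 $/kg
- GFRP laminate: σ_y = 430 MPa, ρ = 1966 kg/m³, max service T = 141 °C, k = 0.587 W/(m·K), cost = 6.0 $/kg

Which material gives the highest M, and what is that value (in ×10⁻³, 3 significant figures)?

Screen on constraints: max service T ≥ 151 °C; k ≥ 1.42 W/(m·K); cost ≤ 36 $/kg. Survivors: aluminum alloy, brass.
Computing M directly (units already consistent):
  aluminum alloy: M = 10.1×10⁻³
  brass: M = 3.53×10⁻³
Aluminum alloy has the largest M.

aluminum alloy, M = 10.1×10⁻³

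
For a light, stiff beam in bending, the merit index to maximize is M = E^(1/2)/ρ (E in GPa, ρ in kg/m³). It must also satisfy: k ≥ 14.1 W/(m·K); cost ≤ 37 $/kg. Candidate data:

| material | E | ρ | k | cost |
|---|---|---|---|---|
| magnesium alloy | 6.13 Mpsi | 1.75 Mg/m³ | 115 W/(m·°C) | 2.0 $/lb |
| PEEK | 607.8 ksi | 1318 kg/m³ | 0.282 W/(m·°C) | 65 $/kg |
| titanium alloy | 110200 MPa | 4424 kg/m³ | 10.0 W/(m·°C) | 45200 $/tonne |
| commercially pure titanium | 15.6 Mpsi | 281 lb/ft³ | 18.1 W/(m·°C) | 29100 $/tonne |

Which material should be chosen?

magnesium alloy

Screen on constraints: k ≥ 14.1 W/(m·K); cost ≤ 37 $/kg. Survivors: magnesium alloy, commercially pure titanium.
Normalizing units and computing the index:
  magnesium alloy: E = 42.26 GPa, ρ = 1750 kg/m³
  commercially pure titanium: E = 107.6 GPa, ρ = 4501 kg/m³
  magnesium alloy: M = 3.71×10⁻³
  commercially pure titanium: M = 2.30×10⁻³
Highest index: magnesium alloy.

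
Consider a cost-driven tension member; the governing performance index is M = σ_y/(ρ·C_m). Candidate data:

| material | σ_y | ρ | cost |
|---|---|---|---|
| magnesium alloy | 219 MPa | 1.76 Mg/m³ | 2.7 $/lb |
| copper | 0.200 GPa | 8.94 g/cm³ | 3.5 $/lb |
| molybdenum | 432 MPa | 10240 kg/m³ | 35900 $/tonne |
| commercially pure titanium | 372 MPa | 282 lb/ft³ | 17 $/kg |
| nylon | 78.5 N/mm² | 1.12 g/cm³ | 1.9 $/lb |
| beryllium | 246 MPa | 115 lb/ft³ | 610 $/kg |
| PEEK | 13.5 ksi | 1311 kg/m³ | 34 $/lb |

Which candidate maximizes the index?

Convert each candidate to consistent units, then evaluate M:
  magnesium alloy: σ_y = 219.0 MPa, ρ = 1760 kg/m³, cost = 5.952 $/kg
  copper: σ_y = 200.0 MPa, ρ = 8940 kg/m³, cost = 7.716 $/kg
  molybdenum: σ_y = 432.0 MPa, ρ = 10240 kg/m³, cost = 35.90 $/kg
  commercially pure titanium: σ_y = 372.0 MPa, ρ = 4517 kg/m³, cost = 17.00 $/kg
  nylon: σ_y = 78.50 MPa, ρ = 1120 kg/m³, cost = 4.189 $/kg
  beryllium: σ_y = 246.0 MPa, ρ = 1842 kg/m³, cost = 610.0 $/kg
  PEEK: σ_y = 93.08 MPa, ρ = 1311 kg/m³, cost = 74.96 $/kg
  magnesium alloy: M = 20.9 kN·m per $
  nylon: M = 16.7 kN·m per $
  commercially pure titanium: M = 4.84 kN·m per $
  copper: M = 2.90 kN·m per $
  molybdenum: M = 1.18 kN·m per $
  PEEK: M = 0.947 kN·m per $
  beryllium: M = 0.219 kN·m per $
Highest index: magnesium alloy.

magnesium alloy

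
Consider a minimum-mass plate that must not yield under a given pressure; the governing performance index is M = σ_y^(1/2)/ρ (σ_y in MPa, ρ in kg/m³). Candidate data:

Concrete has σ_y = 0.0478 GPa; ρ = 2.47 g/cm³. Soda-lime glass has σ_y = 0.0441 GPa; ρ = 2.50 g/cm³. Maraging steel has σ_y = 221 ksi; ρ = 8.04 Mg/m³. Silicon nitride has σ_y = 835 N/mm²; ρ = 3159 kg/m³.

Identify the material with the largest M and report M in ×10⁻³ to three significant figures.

In SI units:
  concrete: σ_y = 47.80 MPa, ρ = 2470 kg/m³
  soda-lime glass: σ_y = 44.10 MPa, ρ = 2500 kg/m³
  maraging steel: σ_y = 1524 MPa, ρ = 8040 kg/m³
  silicon nitride: σ_y = 835.0 MPa, ρ = 3159 kg/m³
  silicon nitride: M = 9.15×10⁻³
  maraging steel: M = 4.86×10⁻³
  concrete: M = 2.80×10⁻³
  soda-lime glass: M = 2.66×10⁻³
The maximum is for silicon nitride.

silicon nitride, M = 9.15×10⁻³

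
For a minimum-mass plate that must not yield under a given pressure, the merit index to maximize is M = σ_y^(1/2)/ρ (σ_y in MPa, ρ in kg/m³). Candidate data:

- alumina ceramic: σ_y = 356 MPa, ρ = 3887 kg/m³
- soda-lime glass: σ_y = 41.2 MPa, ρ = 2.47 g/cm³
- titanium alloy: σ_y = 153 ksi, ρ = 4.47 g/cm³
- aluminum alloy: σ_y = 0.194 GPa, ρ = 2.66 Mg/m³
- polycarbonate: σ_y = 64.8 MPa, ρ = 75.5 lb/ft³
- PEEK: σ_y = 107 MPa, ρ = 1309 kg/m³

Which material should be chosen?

Putting every candidate on a common basis:
  alumina ceramic: σ_y = 356.0 MPa, ρ = 3887 kg/m³
  soda-lime glass: σ_y = 41.20 MPa, ρ = 2470 kg/m³
  titanium alloy: σ_y = 1055 MPa, ρ = 4470 kg/m³
  aluminum alloy: σ_y = 194.0 MPa, ρ = 2660 kg/m³
  polycarbonate: σ_y = 64.80 MPa, ρ = 1209 kg/m³
  PEEK: σ_y = 107.0 MPa, ρ = 1309 kg/m³
  PEEK: M = 7.90×10⁻³
  titanium alloy: M = 7.27×10⁻³
  polycarbonate: M = 6.66×10⁻³
  aluminum alloy: M = 5.24×10⁻³
  alumina ceramic: M = 4.85×10⁻³
  soda-lime glass: M = 2.60×10⁻³
PEEK has the largest M.

PEEK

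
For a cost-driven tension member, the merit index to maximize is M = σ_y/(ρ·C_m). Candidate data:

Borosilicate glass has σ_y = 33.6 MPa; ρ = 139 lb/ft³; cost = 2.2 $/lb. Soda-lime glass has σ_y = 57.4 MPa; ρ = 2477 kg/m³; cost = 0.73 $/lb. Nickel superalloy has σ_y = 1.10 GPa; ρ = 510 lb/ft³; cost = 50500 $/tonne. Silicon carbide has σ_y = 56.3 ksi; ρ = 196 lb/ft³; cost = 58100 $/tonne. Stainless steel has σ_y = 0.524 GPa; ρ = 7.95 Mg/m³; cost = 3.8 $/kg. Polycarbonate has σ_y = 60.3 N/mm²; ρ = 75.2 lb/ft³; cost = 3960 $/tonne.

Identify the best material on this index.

stainless steel

Convert each candidate to consistent units, then evaluate M:
  borosilicate glass: σ_y = 33.60 MPa, ρ = 2227 kg/m³, cost = 4.850 $/kg
  soda-lime glass: σ_y = 57.40 MPa, ρ = 2477 kg/m³, cost = 1.609 $/kg
  nickel superalloy: σ_y = 1100 MPa, ρ = 8169 kg/m³, cost = 50.50 $/kg
  silicon carbide: σ_y = 388.2 MPa, ρ = 3140 kg/m³, cost = 58.10 $/kg
  stainless steel: σ_y = 524.0 MPa, ρ = 7950 kg/m³, cost = 3.800 $/kg
  polycarbonate: σ_y = 60.30 MPa, ρ = 1205 kg/m³, cost = 3.960 $/kg
  stainless steel: M = 17.3 kN·m per $
  soda-lime glass: M = 14.4 kN·m per $
  polycarbonate: M = 12.6 kN·m per $
  borosilicate glass: M = 3.11 kN·m per $
  nickel superalloy: M = 2.67 kN·m per $
  silicon carbide: M = 2.13 kN·m per $
Highest index: stainless steel.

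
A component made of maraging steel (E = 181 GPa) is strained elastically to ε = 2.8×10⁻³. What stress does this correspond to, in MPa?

507 MPa

σ = E·ε = 181000 MPa × 2.8×10⁻³ = 507 MPa.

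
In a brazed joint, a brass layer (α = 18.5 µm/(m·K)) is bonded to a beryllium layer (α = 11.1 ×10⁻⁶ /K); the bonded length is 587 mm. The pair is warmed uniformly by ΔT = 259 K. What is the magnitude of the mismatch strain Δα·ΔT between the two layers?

Δα = |18.5 − 11.1|×10⁻⁶/K = 7.40×10⁻⁶/K.
Mismatch strain = Δα·ΔT = 7.40×10⁻⁶ × 259.0 = 1.92×10⁻³.

1.92×10⁻³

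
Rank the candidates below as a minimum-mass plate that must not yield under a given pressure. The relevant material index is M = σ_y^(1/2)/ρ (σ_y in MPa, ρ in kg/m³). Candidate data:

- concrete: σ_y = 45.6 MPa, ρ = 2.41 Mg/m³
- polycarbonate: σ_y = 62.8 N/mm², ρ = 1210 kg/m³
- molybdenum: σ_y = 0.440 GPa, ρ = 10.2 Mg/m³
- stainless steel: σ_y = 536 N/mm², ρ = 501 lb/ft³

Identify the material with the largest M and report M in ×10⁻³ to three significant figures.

polycarbonate, M = 6.55×10⁻³

In SI units:
  concrete: σ_y = 45.60 MPa, ρ = 2410 kg/m³
  polycarbonate: σ_y = 62.80 MPa, ρ = 1210 kg/m³
  molybdenum: σ_y = 440.0 MPa, ρ = 10200 kg/m³
  stainless steel: σ_y = 536.0 MPa, ρ = 8025 kg/m³
  polycarbonate: M = 6.55×10⁻³
  stainless steel: M = 2.88×10⁻³
  concrete: M = 2.80×10⁻³
  molybdenum: M = 2.06×10⁻³
Polycarbonate ranks first.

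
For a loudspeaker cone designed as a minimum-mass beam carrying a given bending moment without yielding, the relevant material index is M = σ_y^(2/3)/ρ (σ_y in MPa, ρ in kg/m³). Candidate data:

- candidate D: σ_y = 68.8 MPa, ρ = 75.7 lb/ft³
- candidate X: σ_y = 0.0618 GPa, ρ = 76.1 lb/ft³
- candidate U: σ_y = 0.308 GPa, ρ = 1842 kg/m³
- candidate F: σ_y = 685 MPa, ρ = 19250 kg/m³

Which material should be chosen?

Putting every candidate on a common basis:
  candidate D: σ_y = 68.80 MPa, ρ = 1213 kg/m³
  candidate X: σ_y = 61.80 MPa, ρ = 1219 kg/m³
  candidate U: σ_y = 308.0 MPa, ρ = 1842 kg/m³
  candidate F: σ_y = 685.0 MPa, ρ = 19250 kg/m³
  candidate U: M = 24.8×10⁻³
  candidate D: M = 13.8×10⁻³
  candidate X: M = 12.8×10⁻³
  candidate F: M = 4.04×10⁻³
The maximum is for candidate U.

candidate U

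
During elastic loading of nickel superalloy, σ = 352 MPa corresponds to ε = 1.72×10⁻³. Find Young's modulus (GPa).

205 GPa

E = σ/ε = 352 MPa / 1.72×10⁻³ = 204700 MPa = 205 GPa.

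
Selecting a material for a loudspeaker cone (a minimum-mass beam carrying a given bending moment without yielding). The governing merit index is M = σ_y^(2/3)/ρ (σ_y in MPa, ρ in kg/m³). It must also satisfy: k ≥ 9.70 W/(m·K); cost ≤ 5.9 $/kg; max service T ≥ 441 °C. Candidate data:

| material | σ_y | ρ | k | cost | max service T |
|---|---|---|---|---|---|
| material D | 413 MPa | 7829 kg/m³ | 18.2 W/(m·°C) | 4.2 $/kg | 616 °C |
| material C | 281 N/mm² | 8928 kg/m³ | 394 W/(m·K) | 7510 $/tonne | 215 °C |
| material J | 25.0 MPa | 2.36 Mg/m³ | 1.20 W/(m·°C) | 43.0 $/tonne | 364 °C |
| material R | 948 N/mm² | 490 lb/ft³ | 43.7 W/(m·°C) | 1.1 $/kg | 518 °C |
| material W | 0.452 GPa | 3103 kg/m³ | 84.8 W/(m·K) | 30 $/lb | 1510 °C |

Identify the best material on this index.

Screen on constraints: k ≥ 9.70 W/(m·K); cost ≤ 5.9 $/kg; max service T ≥ 441 °C. Survivors: material D, material R.
In SI units:
  material D: σ_y = 413.0 MPa, ρ = 7829 kg/m³
  material R: σ_y = 948.0 MPa, ρ = 7849 kg/m³
  material R: M = 12.3×10⁻³
  material D: M = 7.08×10⁻³
Highest index: material R.

material R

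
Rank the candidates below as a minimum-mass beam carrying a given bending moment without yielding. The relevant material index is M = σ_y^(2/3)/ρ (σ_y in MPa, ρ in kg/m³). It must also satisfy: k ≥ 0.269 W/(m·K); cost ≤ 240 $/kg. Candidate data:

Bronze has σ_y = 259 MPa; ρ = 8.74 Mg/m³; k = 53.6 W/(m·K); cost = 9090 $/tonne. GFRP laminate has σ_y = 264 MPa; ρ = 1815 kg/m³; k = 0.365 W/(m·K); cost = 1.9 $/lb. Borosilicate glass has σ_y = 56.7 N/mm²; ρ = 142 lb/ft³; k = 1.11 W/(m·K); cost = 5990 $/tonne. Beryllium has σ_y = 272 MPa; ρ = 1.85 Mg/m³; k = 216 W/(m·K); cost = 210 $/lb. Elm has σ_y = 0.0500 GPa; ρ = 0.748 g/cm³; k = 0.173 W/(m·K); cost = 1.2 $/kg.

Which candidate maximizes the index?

Screen on constraints: k ≥ 0.269 W/(m·K); cost ≤ 240 $/kg. Survivors: bronze, GFRP laminate, borosilicate glass.
Putting every candidate on a common basis:
  bronze: σ_y = 259.0 MPa, ρ = 8740 kg/m³
  GFRP laminate: σ_y = 264.0 MPa, ρ = 1815 kg/m³
  borosilicate glass: σ_y = 56.70 MPa, ρ = 2275 kg/m³
  GFRP laminate: M = 22.7×10⁻³
  borosilicate glass: M = 6.49×10⁻³
  bronze: M = 4.65×10⁻³
GFRP laminate has the largest M.

GFRP laminate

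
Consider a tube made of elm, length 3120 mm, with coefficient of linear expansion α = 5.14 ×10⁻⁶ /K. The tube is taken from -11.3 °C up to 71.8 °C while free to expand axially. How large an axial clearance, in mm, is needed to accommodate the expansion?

ΔT = 71.8 − (-11.3) = 83.10 K.
ΔL = α·L₀·ΔT = 5.14×10⁻⁶ × 3120 mm × 83.10 K = 1.33 mm.

1.33 mm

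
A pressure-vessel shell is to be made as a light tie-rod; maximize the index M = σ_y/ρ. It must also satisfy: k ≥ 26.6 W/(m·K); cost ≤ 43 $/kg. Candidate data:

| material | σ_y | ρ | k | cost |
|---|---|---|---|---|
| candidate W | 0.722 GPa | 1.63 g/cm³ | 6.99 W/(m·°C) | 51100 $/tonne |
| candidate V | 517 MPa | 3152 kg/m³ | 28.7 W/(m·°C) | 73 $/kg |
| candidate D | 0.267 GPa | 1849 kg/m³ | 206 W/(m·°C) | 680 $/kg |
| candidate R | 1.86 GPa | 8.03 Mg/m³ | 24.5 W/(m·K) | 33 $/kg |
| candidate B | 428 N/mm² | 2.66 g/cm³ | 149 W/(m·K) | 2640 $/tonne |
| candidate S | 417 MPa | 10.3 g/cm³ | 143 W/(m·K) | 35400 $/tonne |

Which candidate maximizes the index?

Screen on constraints: k ≥ 26.6 W/(m·K); cost ≤ 43 $/kg. Survivors: candidate B, candidate S.
Putting every candidate on a common basis:
  candidate B: σ_y = 428.0 MPa, ρ = 2660 kg/m³
  candidate S: σ_y = 417.0 MPa, ρ = 10300 kg/m³
  candidate B: M = 161 kN·m/kg
  candidate S: M = 40.5 kN·m/kg
The maximum is for candidate B.

candidate B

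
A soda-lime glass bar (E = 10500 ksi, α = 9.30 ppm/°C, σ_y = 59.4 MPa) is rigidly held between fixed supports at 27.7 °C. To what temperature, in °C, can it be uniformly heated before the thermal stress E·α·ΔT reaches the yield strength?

E = 10500 ksi = 72.39 GPa.
E·α·ΔT = 59.40 MPa ⇒ ΔT = 59.40 / (72.39×10³ × 9.30×10⁻⁶) = 88.23 K.
T = 27.7 + 88.23 = 115.9 °C.

116 °C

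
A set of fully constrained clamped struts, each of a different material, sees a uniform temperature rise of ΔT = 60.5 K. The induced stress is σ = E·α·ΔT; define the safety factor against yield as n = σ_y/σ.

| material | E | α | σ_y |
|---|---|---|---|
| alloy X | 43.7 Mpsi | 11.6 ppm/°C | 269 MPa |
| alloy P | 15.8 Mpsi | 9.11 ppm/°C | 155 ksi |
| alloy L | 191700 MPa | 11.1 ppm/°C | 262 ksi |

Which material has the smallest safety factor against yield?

In consistent units (E in GPa, α in ×10⁻⁶/K, σ_y in MPa):
  alloy X: E = 301.3, α = 11.6, σ_y = 269.0 → σ = 211 MPa, n = 1.27
  alloy P: E = 108.9, α = 9.11, σ_y = 1069 → σ = 60.0 MPa, n = 17.8
  alloy L: E = 191.7, α = 11.1, σ_y = 1806 → σ = 129 MPa, n = 14.0
Smallest n: alloy X with n = 1.27.

alloy X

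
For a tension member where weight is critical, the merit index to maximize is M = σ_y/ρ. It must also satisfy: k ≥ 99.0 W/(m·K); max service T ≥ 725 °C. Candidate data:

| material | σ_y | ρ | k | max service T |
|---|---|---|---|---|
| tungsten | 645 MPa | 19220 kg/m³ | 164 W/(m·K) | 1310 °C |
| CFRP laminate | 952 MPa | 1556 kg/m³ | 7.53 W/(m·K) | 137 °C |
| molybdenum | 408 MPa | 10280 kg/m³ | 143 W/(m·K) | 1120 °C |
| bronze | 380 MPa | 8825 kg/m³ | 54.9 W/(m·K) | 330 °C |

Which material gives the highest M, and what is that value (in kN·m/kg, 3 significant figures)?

Screen on constraints: k ≥ 99.0 W/(m·K); max service T ≥ 725 °C. Survivors: tungsten, molybdenum.
Computing M directly (units already consistent):
  molybdenum: M = 39.7 kN·m/kg
  tungsten: M = 33.6 kN·m/kg
The maximum is for molybdenum.

molybdenum, M = 39.7 kN·m/kg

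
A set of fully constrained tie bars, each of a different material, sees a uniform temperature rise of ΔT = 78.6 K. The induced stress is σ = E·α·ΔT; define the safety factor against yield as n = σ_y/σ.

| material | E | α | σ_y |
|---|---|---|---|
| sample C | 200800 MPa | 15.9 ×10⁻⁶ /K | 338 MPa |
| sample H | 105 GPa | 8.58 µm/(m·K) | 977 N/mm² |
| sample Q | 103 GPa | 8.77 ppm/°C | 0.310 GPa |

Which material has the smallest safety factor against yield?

Per material, after unit conversion:
  sample C: E = 200.8, α = 15.9, σ_y = 338.0 → σ = 251 MPa, n = 1.35
  sample H: E = 105.0, α = 8.58, σ_y = 977.0 → σ = 70.8 MPa, n = 13.8
  sample Q: E = 103.0, α = 8.77, σ_y = 310.0 → σ = 71.0 MPa, n = 4.37
Sample C has the lowest safety factor, n = 1.35.

sample C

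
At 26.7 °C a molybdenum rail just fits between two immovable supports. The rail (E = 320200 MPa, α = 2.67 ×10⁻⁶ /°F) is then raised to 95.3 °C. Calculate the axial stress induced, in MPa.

106 MPa

E = 320200 MPa = 320.2 GPa.
α = 2.67×10⁻⁶/°F × 9/5 = 4.81×10⁻⁶/K.
ΔT = 68.60 K. Constrained thermal stress σ = E·α·ΔT = 320.2×10³ MPa × 4.81×10⁻⁶ × 68.60 = 106 MPa (compressive).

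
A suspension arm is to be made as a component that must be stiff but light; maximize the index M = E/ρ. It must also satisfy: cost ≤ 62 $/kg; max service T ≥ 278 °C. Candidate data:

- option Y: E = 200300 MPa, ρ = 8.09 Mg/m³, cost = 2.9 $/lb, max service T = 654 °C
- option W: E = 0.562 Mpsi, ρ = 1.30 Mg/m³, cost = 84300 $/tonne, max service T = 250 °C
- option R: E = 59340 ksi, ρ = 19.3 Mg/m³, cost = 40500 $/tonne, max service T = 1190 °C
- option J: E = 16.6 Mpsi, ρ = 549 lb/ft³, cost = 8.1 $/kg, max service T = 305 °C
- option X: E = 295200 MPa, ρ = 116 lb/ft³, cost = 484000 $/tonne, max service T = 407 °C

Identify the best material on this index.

Screen on constraints: cost ≤ 62 $/kg; max service T ≥ 278 °C. Survivors: option Y, option R, option J.
Putting every candidate on a common basis:
  option Y: E = 200.3 GPa, ρ = 8090 kg/m³
  option R: E = 409.1 GPa, ρ = 19300 kg/m³
  option J: E = 114.5 GPa, ρ = 8794 kg/m³
  option Y: M = 24.8 MN·m/kg
  option R: M = 21.2 MN·m/kg
  option J: M = 13.0 MN·m/kg
Highest index: option Y.

option Y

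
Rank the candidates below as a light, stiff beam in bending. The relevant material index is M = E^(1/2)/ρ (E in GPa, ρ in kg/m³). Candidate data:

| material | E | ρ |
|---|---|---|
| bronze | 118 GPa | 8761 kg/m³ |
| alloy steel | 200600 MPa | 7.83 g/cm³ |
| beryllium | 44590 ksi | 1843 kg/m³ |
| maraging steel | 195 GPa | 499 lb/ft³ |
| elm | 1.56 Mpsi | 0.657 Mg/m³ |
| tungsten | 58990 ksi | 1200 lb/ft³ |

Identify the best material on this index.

beryllium

Putting every candidate on a common basis:
  bronze: E = 118.0 GPa, ρ = 8761 kg/m³
  alloy steel: E = 200.6 GPa, ρ = 7830 kg/m³
  beryllium: E = 307.4 GPa, ρ = 1843 kg/m³
  maraging steel: E = 195.0 GPa, ρ = 7993 kg/m³
  elm: E = 10.76 GPa, ρ = 657.0 kg/m³
  tungsten: E = 406.7 GPa, ρ = 19220 kg/m³
  beryllium: M = 9.51×10⁻³
  elm: M = 4.99×10⁻³
  alloy steel: M = 1.81×10⁻³
  maraging steel: M = 1.75×10⁻³
  bronze: M = 1.24×10⁻³
  tungsten: M = 1.05×10⁻³
Beryllium ranks first.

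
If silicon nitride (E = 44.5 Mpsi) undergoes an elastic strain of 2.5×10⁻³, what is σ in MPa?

E = 44.5 Mpsi = 306.8 GPa.
σ = E·ε = 306800 MPa × 2.5×10⁻³ = 767 MPa.

767 MPa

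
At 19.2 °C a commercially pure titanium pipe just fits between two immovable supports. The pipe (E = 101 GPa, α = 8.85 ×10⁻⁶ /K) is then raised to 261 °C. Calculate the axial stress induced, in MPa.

ΔT = 241.8 K. Constrained thermal stress σ = E·α·ΔT = 101.0×10³ MPa × 8.85×10⁻⁶ × 241.8 = 216 MPa (compressive).

216 MPa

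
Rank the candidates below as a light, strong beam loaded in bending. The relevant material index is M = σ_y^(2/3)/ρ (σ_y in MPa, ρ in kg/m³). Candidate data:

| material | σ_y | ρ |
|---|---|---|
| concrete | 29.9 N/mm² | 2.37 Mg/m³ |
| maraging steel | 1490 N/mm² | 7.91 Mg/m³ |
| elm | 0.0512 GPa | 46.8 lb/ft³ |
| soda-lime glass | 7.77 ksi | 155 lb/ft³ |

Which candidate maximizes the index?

elm

Putting every candidate on a common basis:
  concrete: σ_y = 29.90 MPa, ρ = 2370 kg/m³
  maraging steel: σ_y = 1490 MPa, ρ = 7910 kg/m³
  elm: σ_y = 51.20 MPa, ρ = 749.7 kg/m³
  soda-lime glass: σ_y = 53.57 MPa, ρ = 2483 kg/m³
  elm: M = 18.4×10⁻³
  maraging steel: M = 16.5×10⁻³
  soda-lime glass: M = 5.72×10⁻³
  concrete: M = 4.06×10⁻³
Elm has the largest M.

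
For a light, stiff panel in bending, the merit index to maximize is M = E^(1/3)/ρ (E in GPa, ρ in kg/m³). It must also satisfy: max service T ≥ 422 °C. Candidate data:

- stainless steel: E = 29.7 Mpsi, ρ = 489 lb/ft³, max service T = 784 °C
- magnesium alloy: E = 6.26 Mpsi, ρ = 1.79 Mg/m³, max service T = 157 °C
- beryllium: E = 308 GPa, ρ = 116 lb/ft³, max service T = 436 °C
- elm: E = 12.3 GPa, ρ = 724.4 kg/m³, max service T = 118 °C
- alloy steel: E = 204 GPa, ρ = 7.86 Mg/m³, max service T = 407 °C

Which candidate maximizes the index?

Screen on constraints: max service T ≥ 422 °C. Survivors: stainless steel, beryllium.
Convert each candidate to consistent units, then evaluate M:
  stainless steel: E = 204.8 GPa, ρ = 7833 kg/m³
  beryllium: E = 308.0 GPa, ρ = 1858 kg/m³
  beryllium: M = 3.63×10⁻³
  stainless steel: M = 0.752×10⁻³
Beryllium ranks first.

beryllium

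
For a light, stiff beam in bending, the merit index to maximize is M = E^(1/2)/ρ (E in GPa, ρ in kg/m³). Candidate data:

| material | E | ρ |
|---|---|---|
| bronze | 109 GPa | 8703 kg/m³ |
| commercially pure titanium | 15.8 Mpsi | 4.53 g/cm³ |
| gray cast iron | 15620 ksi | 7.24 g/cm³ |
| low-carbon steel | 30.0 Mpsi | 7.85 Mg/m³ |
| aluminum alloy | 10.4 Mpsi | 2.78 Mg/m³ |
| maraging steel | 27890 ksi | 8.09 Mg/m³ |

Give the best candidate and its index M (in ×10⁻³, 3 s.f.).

aluminum alloy, M = 3.05×10⁻³

After converting to SI:
  bronze: E = 109.0 GPa, ρ = 8703 kg/m³
  commercially pure titanium: E = 108.9 GPa, ρ = 4530 kg/m³
  gray cast iron: E = 107.7 GPa, ρ = 7240 kg/m³
  low-carbon steel: E = 206.8 GPa, ρ = 7850 kg/m³
  aluminum alloy: E = 71.71 GPa, ρ = 2780 kg/m³
  maraging steel: E = 192.3 GPa, ρ = 8090 kg/m³
  aluminum alloy: M = 3.05×10⁻³
  commercially pure titanium: M = 2.30×10⁻³
  low-carbon steel: M = 1.83×10⁻³
  maraging steel: M = 1.71×10⁻³
  gray cast iron: M = 1.43×10⁻³
  bronze: M = 1.20×10⁻³
Aluminum alloy has the largest M.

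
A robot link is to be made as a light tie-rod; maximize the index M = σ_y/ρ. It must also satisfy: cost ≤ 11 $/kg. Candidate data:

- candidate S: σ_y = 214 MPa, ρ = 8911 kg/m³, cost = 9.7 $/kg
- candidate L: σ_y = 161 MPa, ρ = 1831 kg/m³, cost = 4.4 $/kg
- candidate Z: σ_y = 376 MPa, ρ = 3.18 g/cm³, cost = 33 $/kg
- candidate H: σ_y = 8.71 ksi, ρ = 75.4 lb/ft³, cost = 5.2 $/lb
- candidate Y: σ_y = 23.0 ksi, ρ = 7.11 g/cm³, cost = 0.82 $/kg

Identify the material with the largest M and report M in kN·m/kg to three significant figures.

candidate L, M = 87.9 kN·m/kg

Screen on constraints: cost ≤ 11 $/kg. Survivors: candidate S, candidate L, candidate Y.
In SI units:
  candidate S: σ_y = 214.0 MPa, ρ = 8911 kg/m³
  candidate L: σ_y = 161.0 MPa, ρ = 1831 kg/m³
  candidate Y: σ_y = 158.6 MPa, ρ = 7110 kg/m³
  candidate L: M = 87.9 kN·m/kg
  candidate S: M = 24.0 kN·m/kg
  candidate Y: M = 22.3 kN·m/kg
The maximum is for candidate L.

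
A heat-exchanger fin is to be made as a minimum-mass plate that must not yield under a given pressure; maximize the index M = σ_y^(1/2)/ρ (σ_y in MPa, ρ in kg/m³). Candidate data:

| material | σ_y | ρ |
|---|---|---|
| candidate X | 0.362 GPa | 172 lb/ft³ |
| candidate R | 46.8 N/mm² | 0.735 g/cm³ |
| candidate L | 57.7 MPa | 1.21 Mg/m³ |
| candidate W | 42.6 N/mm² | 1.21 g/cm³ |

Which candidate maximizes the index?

Convert each candidate to consistent units, then evaluate M:
  candidate X: σ_y = 362.0 MPa, ρ = 2755 kg/m³
  candidate R: σ_y = 46.80 MPa, ρ = 735.0 kg/m³
  candidate L: σ_y = 57.70 MPa, ρ = 1210 kg/m³
  candidate W: σ_y = 42.60 MPa, ρ = 1210 kg/m³
  candidate R: M = 9.31×10⁻³
  candidate X: M = 6.91×10⁻³
  candidate L: M = 6.28×10⁻³
  candidate W: M = 5.39×10⁻³
The maximum is for candidate R.

candidate R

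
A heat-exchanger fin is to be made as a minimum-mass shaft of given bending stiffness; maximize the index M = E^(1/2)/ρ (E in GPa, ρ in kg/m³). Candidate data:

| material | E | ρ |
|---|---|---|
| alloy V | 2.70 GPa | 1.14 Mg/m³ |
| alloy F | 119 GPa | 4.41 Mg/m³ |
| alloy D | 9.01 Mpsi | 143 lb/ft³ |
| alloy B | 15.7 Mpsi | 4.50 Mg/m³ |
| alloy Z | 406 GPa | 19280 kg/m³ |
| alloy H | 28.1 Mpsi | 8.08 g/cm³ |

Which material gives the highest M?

Convert each candidate to consistent units, then evaluate M:
  alloy V: E = 2.700 GPa, ρ = 1140 kg/m³
  alloy F: E = 119.0 GPa, ρ = 4410 kg/m³
  alloy D: E = 62.12 GPa, ρ = 2291 kg/m³
  alloy B: E = 108.2 GPa, ρ = 4500 kg/m³
  alloy Z: E = 406.0 GPa, ρ = 19280 kg/m³
  alloy H: E = 193.7 GPa, ρ = 8080 kg/m³
  alloy D: M = 3.44×10⁻³
  alloy F: M = 2.47×10⁻³
  alloy B: M = 2.31×10⁻³
  alloy H: M = 1.72×10⁻³
  alloy V: M = 1.44×10⁻³
  alloy Z: M = 1.05×10⁻³
Highest index: alloy D.

alloy D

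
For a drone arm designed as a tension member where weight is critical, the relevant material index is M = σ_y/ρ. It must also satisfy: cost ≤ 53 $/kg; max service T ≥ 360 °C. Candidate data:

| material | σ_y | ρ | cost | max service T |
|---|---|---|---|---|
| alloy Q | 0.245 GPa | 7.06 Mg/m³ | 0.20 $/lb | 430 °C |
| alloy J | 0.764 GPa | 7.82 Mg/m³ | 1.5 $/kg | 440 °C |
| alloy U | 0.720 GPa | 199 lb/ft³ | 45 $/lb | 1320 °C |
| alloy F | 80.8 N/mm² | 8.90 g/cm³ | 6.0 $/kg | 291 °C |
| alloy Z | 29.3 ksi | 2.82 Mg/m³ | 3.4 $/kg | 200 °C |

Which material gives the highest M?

Screen on constraints: cost ≤ 53 $/kg; max service T ≥ 360 °C. Survivors: alloy Q, alloy J.
In SI units:
  alloy Q: σ_y = 245.0 MPa, ρ = 7060 kg/m³
  alloy J: σ_y = 764.0 MPa, ρ = 7820 kg/m³
  alloy J: M = 97.7 kN·m/kg
  alloy Q: M = 34.7 kN·m/kg
Alloy J ranks first.

alloy J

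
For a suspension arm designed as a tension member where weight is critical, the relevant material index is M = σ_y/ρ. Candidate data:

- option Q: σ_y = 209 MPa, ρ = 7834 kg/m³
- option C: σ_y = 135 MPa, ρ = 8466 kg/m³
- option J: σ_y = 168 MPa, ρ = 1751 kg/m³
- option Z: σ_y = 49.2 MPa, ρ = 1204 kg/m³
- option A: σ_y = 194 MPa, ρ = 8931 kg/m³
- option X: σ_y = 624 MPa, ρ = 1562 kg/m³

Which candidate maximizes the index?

Per-candidate index values:
  option X: M = 399 kN·m/kg
  option J: M = 95.9 kN·m/kg
  option Z: M = 40.9 kN·m/kg
  option Q: M = 26.7 kN·m/kg
  option A: M = 21.7 kN·m/kg
  option C: M = 15.9 kN·m/kg
Option X has the largest M.

option X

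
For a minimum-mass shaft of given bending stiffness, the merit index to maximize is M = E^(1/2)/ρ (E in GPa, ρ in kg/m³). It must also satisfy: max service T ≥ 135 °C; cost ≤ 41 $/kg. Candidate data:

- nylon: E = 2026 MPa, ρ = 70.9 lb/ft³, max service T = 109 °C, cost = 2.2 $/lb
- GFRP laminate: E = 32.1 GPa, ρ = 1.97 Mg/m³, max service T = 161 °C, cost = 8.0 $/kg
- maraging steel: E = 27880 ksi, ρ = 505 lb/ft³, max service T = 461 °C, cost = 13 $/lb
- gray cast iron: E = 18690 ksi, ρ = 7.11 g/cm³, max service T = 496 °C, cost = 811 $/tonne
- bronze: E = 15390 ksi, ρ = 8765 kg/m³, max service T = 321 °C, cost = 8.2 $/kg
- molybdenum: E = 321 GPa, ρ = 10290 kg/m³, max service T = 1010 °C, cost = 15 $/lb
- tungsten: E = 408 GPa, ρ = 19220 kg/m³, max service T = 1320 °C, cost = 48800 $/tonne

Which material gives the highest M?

Screen on constraints: max service T ≥ 135 °C; cost ≤ 41 $/kg. Survivors: GFRP laminate, maraging steel, gray cast iron, bronze, molybdenum.
Convert each candidate to consistent units, then evaluate M:
  GFRP laminate: E = 32.10 GPa, ρ = 1970 kg/m³
  maraging steel: E = 192.2 GPa, ρ = 8089 kg/m³
  gray cast iron: E = 128.9 GPa, ρ = 7110 kg/m³
  bronze: E = 106.1 GPa, ρ = 8765 kg/m³
  molybdenum: E = 321.0 GPa, ρ = 10290 kg/m³
  GFRP laminate: M = 2.88×10⁻³
  molybdenum: M = 1.74×10⁻³
  maraging steel: M = 1.71×10⁻³
  gray cast iron: M = 1.60×10⁻³
  bronze: M = 1.18×10⁻³
Highest index: GFRP laminate.

GFRP laminate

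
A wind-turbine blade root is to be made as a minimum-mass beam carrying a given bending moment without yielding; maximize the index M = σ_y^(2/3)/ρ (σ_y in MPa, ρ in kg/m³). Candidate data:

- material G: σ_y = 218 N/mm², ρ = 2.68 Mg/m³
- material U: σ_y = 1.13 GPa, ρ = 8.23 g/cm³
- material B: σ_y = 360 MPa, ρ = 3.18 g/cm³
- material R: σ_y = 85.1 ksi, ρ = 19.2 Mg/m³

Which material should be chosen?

material B

Normalizing units and computing the index:
  material G: σ_y = 218.0 MPa, ρ = 2680 kg/m³
  material U: σ_y = 1130 MPa, ρ = 8230 kg/m³
  material B: σ_y = 360.0 MPa, ρ = 3180 kg/m³
  material R: σ_y = 586.7 MPa, ρ = 19200 kg/m³
  material B: M = 15.9×10⁻³
  material G: M = 13.5×10⁻³
  material U: M = 13.2×10⁻³
  material R: M = 3.65×10⁻³
Highest index: material B.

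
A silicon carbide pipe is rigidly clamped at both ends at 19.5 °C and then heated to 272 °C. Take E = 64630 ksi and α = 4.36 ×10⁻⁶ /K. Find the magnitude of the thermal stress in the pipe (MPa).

E = 64630 ksi = 445.6 GPa.
ΔT = 252.5 K. Constrained thermal stress σ = E·α·ΔT = 445.6×10³ MPa × 4.36×10⁻⁶ × 252.5 = 491 MPa (compressive).

491 MPa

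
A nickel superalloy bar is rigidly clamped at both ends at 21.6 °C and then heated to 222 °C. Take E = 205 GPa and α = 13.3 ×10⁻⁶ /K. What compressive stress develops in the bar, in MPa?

ΔT = 200.4 K. Constrained thermal stress σ = E·α·ΔT = 205.0×10³ MPa × 13.3×10⁻⁶ × 200.4 = 546 MPa (compressive).

546 MPa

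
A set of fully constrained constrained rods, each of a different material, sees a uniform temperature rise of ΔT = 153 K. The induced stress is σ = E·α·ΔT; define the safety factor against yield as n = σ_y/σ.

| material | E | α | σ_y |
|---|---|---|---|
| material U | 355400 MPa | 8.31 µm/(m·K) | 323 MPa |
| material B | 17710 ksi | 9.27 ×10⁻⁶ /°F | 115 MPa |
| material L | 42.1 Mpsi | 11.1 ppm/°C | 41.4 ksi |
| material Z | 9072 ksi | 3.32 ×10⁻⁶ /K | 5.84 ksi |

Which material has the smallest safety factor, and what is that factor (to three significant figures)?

In consistent units (E in GPa, α in ×10⁻⁶/K, σ_y in MPa):
  material U: E = 355.4, α = 8.31, σ_y = 323.0 → σ = 452 MPa, n = 0.715
  material B: E = 122.1, α = 16.7, σ_y = 115.0 → σ = 312 MPa, n = 0.369
  material L: E = 290.3, α = 11.1, σ_y = 285.4 → σ = 493 MPa, n = 0.579
  material Z: E = 62.55, α = 3.32, σ_y = 40.27 → σ = 31.8 MPa, n = 1.27
The minimum is material B at n = 0.369.

material B, n = 0.369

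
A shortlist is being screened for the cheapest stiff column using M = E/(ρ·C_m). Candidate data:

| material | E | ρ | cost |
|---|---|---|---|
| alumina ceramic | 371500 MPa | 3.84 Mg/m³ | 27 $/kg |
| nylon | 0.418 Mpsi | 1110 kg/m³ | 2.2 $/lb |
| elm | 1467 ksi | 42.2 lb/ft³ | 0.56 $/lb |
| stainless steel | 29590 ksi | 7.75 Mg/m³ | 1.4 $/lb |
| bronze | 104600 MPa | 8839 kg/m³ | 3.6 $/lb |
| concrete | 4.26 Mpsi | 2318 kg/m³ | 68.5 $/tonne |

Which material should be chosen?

concrete

After converting to SI:
  alumina ceramic: E = 371.5 GPa, ρ = 3840 kg/m³, cost = 27.00 $/kg
  nylon: E = 2.882 GPa, ρ = 1110 kg/m³, cost = 4.850 $/kg
  elm: E = 10.11 GPa, ρ = 676.0 kg/m³, cost = 1.235 $/kg
  stainless steel: E = 204.0 GPa, ρ = 7750 kg/m³, cost = 3.086 $/kg
  bronze: E = 104.6 GPa, ρ = 8839 kg/m³, cost = 7.937 $/kg
  concrete: E = 29.37 GPa, ρ = 2318 kg/m³, cost = 0.06850 $/kg
  concrete: M = 185 MN·m per $
  elm: M = 12.1 MN·m per $
  stainless steel: M = 8.53 MN·m per $
  alumina ceramic: M = 3.58 MN·m per $
  bronze: M = 1.49 MN·m per $
  nylon: M = 0.535 MN·m per $
Concrete ranks first.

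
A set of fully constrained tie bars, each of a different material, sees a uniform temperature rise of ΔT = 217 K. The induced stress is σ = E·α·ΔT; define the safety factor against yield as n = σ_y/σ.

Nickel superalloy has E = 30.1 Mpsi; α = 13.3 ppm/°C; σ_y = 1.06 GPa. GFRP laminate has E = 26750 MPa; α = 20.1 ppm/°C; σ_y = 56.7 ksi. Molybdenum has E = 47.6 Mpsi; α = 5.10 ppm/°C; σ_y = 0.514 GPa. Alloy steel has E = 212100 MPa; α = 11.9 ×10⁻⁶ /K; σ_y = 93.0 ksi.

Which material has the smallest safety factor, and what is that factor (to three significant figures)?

Per material, after unit conversion:
  nickel superalloy: E = 207.5, α = 13.3, σ_y = 1060 → σ = 599 MPa, n = 1.77
  GFRP laminate: E = 26.75, α = 20.1, σ_y = 390.9 → σ = 117 MPa, n = 3.35
  molybdenum: E = 328.2, α = 5.10, σ_y = 514.0 → σ = 363 MPa, n = 1.42
  alloy steel: E = 212.1, α = 11.9, σ_y = 641.2 → σ = 548 MPa, n = 1.17
Alloy steel has the lowest safety factor, n = 1.17.

alloy steel, n = 1.17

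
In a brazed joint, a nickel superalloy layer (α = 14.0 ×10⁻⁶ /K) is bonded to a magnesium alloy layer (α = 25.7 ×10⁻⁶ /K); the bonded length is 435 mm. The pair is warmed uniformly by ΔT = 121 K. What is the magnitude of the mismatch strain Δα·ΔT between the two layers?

Δα = |14.0 − 25.7|×10⁻⁶/K = 11.7×10⁻⁶/K.
Mismatch strain = Δα·ΔT = 11.7×10⁻⁶ × 121.0 = 1.42×10⁻³.

1.42×10⁻³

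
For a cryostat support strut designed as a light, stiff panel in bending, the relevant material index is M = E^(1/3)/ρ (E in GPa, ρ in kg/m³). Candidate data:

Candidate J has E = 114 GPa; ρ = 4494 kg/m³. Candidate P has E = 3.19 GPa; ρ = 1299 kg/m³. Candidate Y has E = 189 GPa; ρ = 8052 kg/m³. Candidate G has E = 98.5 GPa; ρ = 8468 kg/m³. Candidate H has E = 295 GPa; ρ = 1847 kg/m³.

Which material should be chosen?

candidate H

Computing M directly (units already consistent):
  candidate H: M = 3.60×10⁻³
  candidate P: M = 1.13×10⁻³
  candidate J: M = 1.08×10⁻³
  candidate Y: M = 0.713×10⁻³
  candidate G: M = 0.545×10⁻³
Candidate H has the largest M.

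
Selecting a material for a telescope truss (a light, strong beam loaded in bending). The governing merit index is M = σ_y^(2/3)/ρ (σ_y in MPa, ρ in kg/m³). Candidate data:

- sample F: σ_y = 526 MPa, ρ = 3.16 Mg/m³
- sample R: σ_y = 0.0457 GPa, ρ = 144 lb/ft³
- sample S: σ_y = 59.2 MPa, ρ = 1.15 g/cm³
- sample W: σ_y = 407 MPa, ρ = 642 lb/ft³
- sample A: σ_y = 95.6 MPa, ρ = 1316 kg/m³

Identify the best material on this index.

Convert each candidate to consistent units, then evaluate M:
  sample F: σ_y = 526.0 MPa, ρ = 3160 kg/m³
  sample R: σ_y = 45.70 MPa, ρ = 2307 kg/m³
  sample S: σ_y = 59.20 MPa, ρ = 1150 kg/m³
  sample W: σ_y = 407.0 MPa, ρ = 10280 kg/m³
  sample A: σ_y = 95.60 MPa, ρ = 1316 kg/m³
  sample F: M = 20.6×10⁻³
  sample A: M = 15.9×10⁻³
  sample S: M = 13.2×10⁻³
  sample R: M = 5.54×10⁻³
  sample W: M = 5.34×10⁻³
The maximum is for sample F.

sample F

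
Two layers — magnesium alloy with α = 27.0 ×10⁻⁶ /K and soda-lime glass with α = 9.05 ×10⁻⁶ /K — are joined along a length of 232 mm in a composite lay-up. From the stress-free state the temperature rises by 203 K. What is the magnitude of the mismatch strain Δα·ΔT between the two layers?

Δα = |27.0 − 9.05|×10⁻⁶/K = 17.9×10⁻⁶/K.
Mismatch strain = Δα·ΔT = 17.9×10⁻⁶ × 203.0 = 3.64×10⁻³.

3.64×10⁻³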